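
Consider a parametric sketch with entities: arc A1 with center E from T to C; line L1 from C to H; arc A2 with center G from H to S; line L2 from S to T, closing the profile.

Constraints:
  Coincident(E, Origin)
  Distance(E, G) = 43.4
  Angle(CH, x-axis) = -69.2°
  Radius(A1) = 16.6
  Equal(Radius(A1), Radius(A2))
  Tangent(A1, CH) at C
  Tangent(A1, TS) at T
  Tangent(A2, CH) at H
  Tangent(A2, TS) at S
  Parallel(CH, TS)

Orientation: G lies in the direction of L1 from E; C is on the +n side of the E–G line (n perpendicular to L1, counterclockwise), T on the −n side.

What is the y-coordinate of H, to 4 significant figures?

-34.68

Tangency of A1 to both parallel lines with radius 16.6 puts C and T at E ± 16.6·n: C = (15.52, 5.895), T = (-15.52, -5.895). Equal radii place H and S the same way about G: H = G + 16.6·n = (30.93, -34.68), S = G − 16.6·n = (-0.1065, -46.47). So H.y = -34.68.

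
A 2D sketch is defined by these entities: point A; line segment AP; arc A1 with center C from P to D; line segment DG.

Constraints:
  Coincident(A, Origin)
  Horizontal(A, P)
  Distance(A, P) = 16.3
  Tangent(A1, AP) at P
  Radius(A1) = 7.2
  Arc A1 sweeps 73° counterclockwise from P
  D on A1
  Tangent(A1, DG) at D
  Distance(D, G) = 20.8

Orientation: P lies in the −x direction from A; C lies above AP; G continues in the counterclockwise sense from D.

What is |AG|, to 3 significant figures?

25.2

A is at the origin; A and P share the same y with |AP| = 16.3 and P on the −x side, so P = (-16.3, 0.00). Since A1 is tangent to AP there, CP ⟂ AP, so C = P + (0, 7.2) = (-16.3, 7.20). On A1, P sits at bearing -90° from C; a 73° counterclockwise sweep puts D at bearing -17°, so D = C + 7.2·(cos -17°, sin -17°) = (-9.41, 5.09). Since A1 is tangent to DG there, CD ⟂ DG, so DG runs along (−sin -17°, cos -17°); with |DG| = 20.8, G = (-3.33, 25.0). Then |AG| = |G − A| = 25.2.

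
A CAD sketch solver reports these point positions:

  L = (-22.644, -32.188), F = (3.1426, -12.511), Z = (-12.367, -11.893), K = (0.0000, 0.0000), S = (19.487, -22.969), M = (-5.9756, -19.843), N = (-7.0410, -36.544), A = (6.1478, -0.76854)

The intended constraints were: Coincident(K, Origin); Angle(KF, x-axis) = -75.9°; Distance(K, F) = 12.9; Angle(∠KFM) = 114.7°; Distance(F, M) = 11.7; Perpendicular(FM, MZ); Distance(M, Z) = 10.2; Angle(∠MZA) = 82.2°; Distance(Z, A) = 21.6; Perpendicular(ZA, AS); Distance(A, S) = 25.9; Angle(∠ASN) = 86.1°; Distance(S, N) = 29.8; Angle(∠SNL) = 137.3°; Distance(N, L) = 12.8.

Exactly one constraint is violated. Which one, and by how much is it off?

Distance(N, L) = 12.8 — off by 3.40.

K = (0.00, 0.00) ✓; KF at -75.90° ✓; |KF| = 12.90 ✓; ∠KFM = 114.7° ✓; |FM| = 11.70 ✓; ∠(FM, MZ) = 90.01° ✓; |MZ| = 10.20 ✓; ∠MZA = 82.20° ✓; |ZA| = 21.60 ✓; ∠(ZA, AS) = 90.00° ✓; |AS| = 25.90 ✓; ∠ASN = 86.10° ✓; |SN| = 29.80 ✓; ∠SNL = 137.3° ✓; |NL| = 16.20 ✗.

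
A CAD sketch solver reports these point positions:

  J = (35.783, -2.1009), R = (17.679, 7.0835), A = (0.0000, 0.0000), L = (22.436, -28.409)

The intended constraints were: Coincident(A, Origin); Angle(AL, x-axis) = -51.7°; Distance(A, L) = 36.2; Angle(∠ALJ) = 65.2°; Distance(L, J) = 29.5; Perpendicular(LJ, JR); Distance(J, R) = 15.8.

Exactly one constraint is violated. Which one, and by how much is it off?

Distance(J, R) = 15.8 — off by 4.50.

A = (0.00, 0.00) ✓; AL at -51.70° ✓; |AL| = 36.20 ✓; ∠ALJ = 65.20° ✓; |LJ| = 29.50 ✓; ∠(LJ, JR) = 90.00° ✓; |JR| = 20.30 ✗.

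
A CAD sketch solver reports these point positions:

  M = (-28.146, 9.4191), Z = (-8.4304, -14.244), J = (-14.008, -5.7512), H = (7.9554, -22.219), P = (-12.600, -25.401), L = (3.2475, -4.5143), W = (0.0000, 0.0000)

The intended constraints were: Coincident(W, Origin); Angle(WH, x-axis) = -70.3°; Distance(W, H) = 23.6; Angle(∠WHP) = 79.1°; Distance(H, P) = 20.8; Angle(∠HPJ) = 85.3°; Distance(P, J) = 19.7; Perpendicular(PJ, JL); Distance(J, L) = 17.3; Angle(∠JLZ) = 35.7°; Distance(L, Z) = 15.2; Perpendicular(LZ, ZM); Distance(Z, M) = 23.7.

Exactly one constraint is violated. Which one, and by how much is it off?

Distance(Z, M) = 23.7 — off by 7.10.

W = (0.00, 0.00) ✓; WH at -70.30° ✓; |WH| = 23.60 ✓; ∠WHP = 79.10° ✓; |HP| = 20.80 ✓; ∠HPJ = 85.30° ✓; |PJ| = 19.70 ✓; ∠(PJ, JL) = 90.00° ✓; |JL| = 17.30 ✓; ∠JLZ = 35.70° ✓; |LZ| = 15.20 ✓; ∠(LZ, ZM) = 90.00° ✓; |ZM| = 30.80 ✗.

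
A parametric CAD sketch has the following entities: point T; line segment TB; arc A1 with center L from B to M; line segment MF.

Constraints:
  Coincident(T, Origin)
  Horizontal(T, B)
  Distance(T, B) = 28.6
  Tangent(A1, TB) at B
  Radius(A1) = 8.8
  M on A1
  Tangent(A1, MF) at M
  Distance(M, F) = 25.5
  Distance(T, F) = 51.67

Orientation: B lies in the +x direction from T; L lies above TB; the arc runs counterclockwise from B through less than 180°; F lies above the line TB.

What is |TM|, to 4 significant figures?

38.25

Checks: |LM| = 8.800 ✓; ∠(LM, MF) = 90.00° ✓; |MF| = 25.50 ✓; |TF| = 51.67 ✓.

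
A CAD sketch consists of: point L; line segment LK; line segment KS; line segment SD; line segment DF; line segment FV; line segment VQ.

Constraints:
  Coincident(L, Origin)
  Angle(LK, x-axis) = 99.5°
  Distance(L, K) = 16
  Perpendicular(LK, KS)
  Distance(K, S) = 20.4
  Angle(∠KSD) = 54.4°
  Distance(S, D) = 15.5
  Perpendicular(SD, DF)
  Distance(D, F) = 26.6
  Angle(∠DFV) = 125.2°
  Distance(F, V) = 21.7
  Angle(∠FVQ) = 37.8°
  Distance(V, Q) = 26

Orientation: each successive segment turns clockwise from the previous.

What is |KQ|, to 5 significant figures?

6.9146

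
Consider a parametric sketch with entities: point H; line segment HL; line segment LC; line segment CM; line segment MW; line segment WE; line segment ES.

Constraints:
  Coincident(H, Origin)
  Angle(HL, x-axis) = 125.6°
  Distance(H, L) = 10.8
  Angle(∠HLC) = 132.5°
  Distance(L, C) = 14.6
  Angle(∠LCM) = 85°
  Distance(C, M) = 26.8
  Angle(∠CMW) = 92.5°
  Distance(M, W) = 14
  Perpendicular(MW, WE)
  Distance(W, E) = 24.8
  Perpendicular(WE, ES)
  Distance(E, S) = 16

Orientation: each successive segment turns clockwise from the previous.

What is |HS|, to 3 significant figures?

23.4

H is at the origin; HL runs at 125.6° with length 10.8, so L = (-6.29, 8.78). ∠HLC = 132.5° gives LC at 78.1° from the x-axis; with |LC| = 14.6, C = (-3.28, 23.1). ∠LCM = 85.0° gives CM at -16.9° from the x-axis; with |CM| = 26.8, M = (22.4, 15.3). ∠CMW = 92.5° gives MW at -104° from the x-axis; with |MW| = 14.0, W = (18.9, 1.72). MW is perpendicular to WE, so WE runs at 166°; with |WE| = 24.8, E = (-5.14, 7.88). WE is perpendicular to ES, so ES runs at 75.6°; with |ES| = 16.0, S = (-1.16, 23.4). Then |HS| = |S − H| = 23.4.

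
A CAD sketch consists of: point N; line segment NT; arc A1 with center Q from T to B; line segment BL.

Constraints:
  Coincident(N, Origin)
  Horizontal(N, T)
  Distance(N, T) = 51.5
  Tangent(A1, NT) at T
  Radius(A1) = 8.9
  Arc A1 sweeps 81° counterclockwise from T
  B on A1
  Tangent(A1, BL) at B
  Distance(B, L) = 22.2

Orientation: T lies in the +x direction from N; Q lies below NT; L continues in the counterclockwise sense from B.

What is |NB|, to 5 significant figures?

43.364

A1 meets NT tangentially, so QT is at right angles to NT, so Q = T + (0, -8.9) = (51.500, -8.9000). On A1, T sits at bearing 90° from Q; an 81° counterclockwise sweep puts B at bearing 171°, so B = Q + 8.9·(cos 171°, sin 171°) = (42.710, -7.5077). Then |NB| = |B − N| = 43.364.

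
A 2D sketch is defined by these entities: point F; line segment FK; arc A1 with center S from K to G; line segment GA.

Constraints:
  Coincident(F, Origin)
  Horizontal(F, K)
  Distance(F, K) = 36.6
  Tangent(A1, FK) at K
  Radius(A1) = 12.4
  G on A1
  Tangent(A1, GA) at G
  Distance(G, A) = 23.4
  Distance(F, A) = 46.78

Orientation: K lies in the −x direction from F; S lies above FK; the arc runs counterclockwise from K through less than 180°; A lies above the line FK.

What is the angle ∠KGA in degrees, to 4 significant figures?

130.5°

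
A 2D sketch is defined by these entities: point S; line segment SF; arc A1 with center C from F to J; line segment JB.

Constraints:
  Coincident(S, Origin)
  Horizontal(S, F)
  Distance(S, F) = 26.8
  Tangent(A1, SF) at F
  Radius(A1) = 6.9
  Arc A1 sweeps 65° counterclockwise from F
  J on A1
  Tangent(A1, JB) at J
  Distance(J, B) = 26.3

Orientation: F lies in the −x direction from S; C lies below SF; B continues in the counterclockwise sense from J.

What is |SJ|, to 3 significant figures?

33.3

S is at the origin; S and F share the same y with |SF| = 26.8 and F on the −x side, so F = (-26.8, 0.00). A1 meets SF tangentially, so CF is at right angles to SF, so C = F + (0, -6.9) = (-26.8, -6.90). On A1, F sits at bearing 90° from C; a 65° counterclockwise sweep puts J at bearing 155°, so J = C + 6.9·(cos 155°, sin 155°) = (-33.1, -3.98). Then |SJ| = |J − S| = 33.3.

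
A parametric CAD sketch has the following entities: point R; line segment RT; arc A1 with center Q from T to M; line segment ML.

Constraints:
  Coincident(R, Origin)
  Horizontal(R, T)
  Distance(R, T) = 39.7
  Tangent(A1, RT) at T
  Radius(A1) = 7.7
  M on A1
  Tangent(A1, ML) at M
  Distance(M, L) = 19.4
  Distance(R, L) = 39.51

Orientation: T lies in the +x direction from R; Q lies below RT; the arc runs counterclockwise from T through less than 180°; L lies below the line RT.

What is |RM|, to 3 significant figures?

32.8

R is at the origin; R and T share the same y with |RT| = 39.7 and T on the +x side, so T = (39.7, 0.00). Since A1 is tangent to RT there, QT ⟂ RT, so Q = T + (0, -7.7) = (39.7, -7.70). Since QM ⟂ ML (tangency), |QL| = √(7.7² + 19.4²) = 20.9 regardless of where M sits on A1. So L lies on both circle(R, 39.51) and circle(Q, 20.9); the below-RT intersection is L = (29.7, -26.0). M is the foot of the tangent from L: M = (32.1, -6.77).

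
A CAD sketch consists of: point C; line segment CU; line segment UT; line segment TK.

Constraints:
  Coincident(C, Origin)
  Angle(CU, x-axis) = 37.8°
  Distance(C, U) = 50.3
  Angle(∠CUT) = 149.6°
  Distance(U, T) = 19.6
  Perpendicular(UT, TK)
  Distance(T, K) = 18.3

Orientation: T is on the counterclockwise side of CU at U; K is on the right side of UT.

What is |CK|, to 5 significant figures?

76.690

C is at the origin; CU runs at 37.8° with length 50.3, so U = 50.3·(cos 37.8°, sin 37.8°) = (39.745, 30.829). ∠CUT = 149.6°, so UT runs at 37.8° + (180° − 149.6°) = 68.200° from the x-axis; with |UT| = 19.6, T = U + 19.6·(cos 68.200°, sin 68.200°) = (47.024, 49.028). The perpendicularity gives TK at right angles to UT; with |TK| = 18.3 on the right of UT, K = T + 18.3·(0.92849, -0.37137) = (64.015, 42.232). Then |CK| = |K − C| = 76.690.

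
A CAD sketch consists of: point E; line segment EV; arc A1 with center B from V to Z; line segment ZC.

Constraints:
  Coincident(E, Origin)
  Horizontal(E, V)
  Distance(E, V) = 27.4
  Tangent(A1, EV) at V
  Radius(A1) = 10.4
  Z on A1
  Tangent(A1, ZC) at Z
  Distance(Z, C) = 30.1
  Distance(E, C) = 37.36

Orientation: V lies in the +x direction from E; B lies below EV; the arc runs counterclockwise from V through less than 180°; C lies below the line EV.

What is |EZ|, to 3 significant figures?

19.0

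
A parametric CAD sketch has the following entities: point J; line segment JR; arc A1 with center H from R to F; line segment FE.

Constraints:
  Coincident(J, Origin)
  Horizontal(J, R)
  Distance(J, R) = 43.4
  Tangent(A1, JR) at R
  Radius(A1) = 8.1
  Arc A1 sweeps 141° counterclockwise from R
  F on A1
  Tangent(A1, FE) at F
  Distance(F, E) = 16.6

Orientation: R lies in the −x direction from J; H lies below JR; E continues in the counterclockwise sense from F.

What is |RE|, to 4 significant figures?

26.04

J is at the origin; JR is horizontal with |JR| = 43.4 and R on the −x side, so R = (-43.40, 0.000). The tangent condition forces HR to be normal to JR, so H = R + (0, -8.1) = (-43.40, -8.100). On A1, R sits at bearing 90° from H; a 141° counterclockwise sweep puts F at bearing 231°, so F = H + 8.1·(cos 231°, sin 231°) = (-48.50, -14.39). The tangent condition forces HF to be normal to FE, so FE runs along (−sin 231°, cos 231°); with |FE| = 16.6, E = (-35.60, -24.84). Then |RE| = |E − R| = 26.04.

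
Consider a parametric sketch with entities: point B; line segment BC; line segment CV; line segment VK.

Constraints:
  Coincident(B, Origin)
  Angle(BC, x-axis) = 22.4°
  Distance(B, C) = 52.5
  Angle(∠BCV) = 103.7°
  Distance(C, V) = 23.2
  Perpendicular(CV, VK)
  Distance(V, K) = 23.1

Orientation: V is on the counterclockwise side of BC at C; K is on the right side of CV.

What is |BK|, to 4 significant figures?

82.23

∠BCV = 103.7°, so CV runs at 22.4° + (180° − 103.7°) = 98.70° from the x-axis; with |CV| = 23.2, V = C + 23.2·(cos 98.70°, sin 98.70°) = (45.03, 42.94). The perpendicularity gives VK at right angles to CV; with |VK| = 23.1 on the right of CV, K = V + 23.1·(0.9885, 0.1513) = (67.86, 46.43). Then |BK| = |K − B| = 82.23.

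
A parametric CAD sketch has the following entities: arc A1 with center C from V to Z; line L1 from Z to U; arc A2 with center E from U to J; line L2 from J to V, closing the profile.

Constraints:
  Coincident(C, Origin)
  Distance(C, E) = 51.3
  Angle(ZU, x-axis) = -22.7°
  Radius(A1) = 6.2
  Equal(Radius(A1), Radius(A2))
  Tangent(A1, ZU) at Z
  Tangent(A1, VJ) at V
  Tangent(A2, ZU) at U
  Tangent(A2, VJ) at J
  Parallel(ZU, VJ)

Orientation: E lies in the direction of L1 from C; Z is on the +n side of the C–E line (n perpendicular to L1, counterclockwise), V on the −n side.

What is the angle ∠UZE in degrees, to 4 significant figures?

6.891°

Tangency of A1 to both parallel lines with radius 6.2 puts Z and V at C ± 6.2·n: Z = (2.393, 5.720), V = (-2.393, -5.720). Equal radii place U and J the same way about E: U = E + 6.2·n = (49.72, -14.08), J = E − 6.2·n = (44.93, -25.52). Then cos ∠UZE = ZU·ZE / (|ZU||ZE|), giving 6.891°.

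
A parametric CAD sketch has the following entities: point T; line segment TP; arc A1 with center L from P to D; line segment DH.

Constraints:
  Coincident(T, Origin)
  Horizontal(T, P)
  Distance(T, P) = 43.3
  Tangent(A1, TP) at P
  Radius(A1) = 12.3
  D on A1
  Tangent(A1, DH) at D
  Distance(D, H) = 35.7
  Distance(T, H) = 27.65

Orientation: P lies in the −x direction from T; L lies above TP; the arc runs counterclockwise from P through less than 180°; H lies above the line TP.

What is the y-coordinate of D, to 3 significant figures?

3.00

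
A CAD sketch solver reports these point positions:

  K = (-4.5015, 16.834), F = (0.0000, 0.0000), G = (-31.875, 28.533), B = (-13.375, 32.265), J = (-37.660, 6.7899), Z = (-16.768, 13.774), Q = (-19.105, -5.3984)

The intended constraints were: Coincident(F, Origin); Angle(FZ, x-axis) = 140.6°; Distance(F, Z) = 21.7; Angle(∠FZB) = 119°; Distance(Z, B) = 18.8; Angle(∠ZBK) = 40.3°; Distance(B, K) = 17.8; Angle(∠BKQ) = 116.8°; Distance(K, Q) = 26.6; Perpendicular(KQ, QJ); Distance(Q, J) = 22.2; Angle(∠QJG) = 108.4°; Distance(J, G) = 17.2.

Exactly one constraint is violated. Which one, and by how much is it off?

Distance(J, G) = 17.2 — off by 5.30.

F = (0.00, 0.00) ✓; FZ at 140.6° ✓; |FZ| = 21.70 ✓; ∠FZB = 119.0° ✓; |ZB| = 18.80 ✓; ∠ZBK = 40.30° ✓; |BK| = 17.80 ✓; ∠BKQ = 116.8° ✓; |KQ| = 26.60 ✓; ∠(KQ, QJ) = 90.00° ✓; |QJ| = 22.20 ✓; ∠QJG = 108.4° ✓; |JG| = 22.50 ✗.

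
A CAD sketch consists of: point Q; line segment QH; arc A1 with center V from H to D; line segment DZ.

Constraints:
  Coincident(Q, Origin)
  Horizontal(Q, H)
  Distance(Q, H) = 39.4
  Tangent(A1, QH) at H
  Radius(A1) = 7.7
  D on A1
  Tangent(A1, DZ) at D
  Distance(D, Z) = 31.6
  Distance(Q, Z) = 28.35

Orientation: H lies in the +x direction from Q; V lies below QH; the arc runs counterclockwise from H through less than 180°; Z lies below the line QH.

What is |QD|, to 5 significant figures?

33.854

Q is at the origin; QH is horizontal with |QH| = 39.4 and H on the +x side, so H = (39.400, 0.0000). A1 meets QH tangentially, so VH is at right angles to QH, so V = H + (0, -7.7) = (39.400, -7.7000). Since VD ⟂ DZ (tangency), |VZ| = √(7.7² + 31.6²) = 32.525 regardless of where D sits on A1. So Z lies on both circle(Q, 28.35) and circle(V, 32.525); the below-QH intersection is Z = (12.229, -25.577). D is the foot of the tangent from Z: D = (33.765, -2.4522).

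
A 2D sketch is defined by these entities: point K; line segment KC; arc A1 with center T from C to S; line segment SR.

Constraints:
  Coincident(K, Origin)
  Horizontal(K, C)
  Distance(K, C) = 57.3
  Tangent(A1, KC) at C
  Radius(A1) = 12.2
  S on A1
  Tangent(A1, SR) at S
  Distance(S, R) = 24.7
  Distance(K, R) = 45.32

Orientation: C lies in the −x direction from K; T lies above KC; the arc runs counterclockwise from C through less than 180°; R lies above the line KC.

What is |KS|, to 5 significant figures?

46.919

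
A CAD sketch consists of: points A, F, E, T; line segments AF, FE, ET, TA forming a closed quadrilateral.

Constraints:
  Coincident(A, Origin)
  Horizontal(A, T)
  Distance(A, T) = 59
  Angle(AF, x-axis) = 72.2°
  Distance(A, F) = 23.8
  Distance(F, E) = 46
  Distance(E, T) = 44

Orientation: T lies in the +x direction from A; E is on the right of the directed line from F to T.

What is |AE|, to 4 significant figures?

29.65

Checks: |FE| = 46.00 ✓; |ET| = 44.00 ✓.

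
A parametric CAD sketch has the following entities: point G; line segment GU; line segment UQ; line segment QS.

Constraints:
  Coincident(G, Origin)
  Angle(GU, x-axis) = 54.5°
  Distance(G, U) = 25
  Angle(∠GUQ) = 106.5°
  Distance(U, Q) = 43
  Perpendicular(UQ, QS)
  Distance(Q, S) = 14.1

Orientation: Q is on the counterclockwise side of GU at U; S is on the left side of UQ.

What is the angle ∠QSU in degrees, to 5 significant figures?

71.845°

G is at the origin; GU runs at 54.5° with length 25.0, so U = 25.0·(cos 54.5°, sin 54.5°) = (14.518, 20.353). ∠GUQ = 106.5°, so UQ runs at 54.5° + (180° − 106.5°) = 128.00° from the x-axis; with |UQ| = 43.0, Q = U + 43.0·(cos 128.00°, sin 128.00°) = (-11.956, 54.237). The perpendicularity gives QS at right angles to UQ; with |QS| = 14.1 on the left of UQ, S = Q + 14.1·(-0.78801, -0.61566) = (-23.067, 45.557). Then cos ∠QSU = SQ·SU / (|SQ||SU|), giving 71.845°.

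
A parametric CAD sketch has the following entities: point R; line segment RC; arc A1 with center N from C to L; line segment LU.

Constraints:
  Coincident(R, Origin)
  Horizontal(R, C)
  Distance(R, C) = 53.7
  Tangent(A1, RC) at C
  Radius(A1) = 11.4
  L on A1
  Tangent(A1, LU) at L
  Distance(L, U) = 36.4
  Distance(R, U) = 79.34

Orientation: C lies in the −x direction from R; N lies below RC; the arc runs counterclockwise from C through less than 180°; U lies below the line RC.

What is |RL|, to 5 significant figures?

66.194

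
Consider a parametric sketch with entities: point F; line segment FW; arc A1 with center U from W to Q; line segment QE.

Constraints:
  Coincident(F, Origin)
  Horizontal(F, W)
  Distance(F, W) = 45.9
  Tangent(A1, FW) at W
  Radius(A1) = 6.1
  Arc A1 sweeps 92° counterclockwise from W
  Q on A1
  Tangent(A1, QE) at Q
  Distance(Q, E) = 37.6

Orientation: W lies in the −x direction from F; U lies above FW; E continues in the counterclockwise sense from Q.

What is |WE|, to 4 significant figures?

44.15

F is at the origin; FW is horizontal with |FW| = 45.9 and W on the −x side, so W = (-45.90, 0.000). Tangency of A1 to FW means the radius UW is perpendicular to FW, so U = W + (0, 6.1) = (-45.90, 6.100). On A1, W sits at bearing -90° from U; a 92° counterclockwise sweep puts Q at bearing 2°, so Q = U + 6.1·(cos 2°, sin 2°) = (-39.80, 6.313). Tangency of A1 to QE means the radius UQ is perpendicular to QE, so QE runs along (−sin 2°, cos 2°); with |QE| = 37.6, E = (-41.12, 43.89). Then |WE| = |E − W| = 44.15.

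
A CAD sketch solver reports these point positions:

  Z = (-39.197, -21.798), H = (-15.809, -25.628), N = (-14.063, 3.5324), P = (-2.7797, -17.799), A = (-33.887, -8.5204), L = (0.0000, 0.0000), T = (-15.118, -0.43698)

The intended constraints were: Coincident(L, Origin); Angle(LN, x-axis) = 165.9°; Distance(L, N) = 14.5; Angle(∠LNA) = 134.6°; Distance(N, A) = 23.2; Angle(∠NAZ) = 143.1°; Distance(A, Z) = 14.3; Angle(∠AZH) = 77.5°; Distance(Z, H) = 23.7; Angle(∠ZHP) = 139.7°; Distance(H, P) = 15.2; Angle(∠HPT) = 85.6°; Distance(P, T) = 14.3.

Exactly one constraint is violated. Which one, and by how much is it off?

Distance(P, T) = 14.3 — off by 7.00.

L = (0.00, 0.00) ✓; LN at 165.9° ✓; |LN| = 14.50 ✓; ∠LNA = 134.6° ✓; |NA| = 23.20 ✓; ∠NAZ = 143.1° ✓; |AZ| = 14.30 ✓; ∠AZH = 77.50° ✓; |ZH| = 23.70 ✓; ∠ZHP = 139.7° ✓; |HP| = 15.20 ✓; ∠HPT = 85.60° ✓; |PT| = 21.30 ✗.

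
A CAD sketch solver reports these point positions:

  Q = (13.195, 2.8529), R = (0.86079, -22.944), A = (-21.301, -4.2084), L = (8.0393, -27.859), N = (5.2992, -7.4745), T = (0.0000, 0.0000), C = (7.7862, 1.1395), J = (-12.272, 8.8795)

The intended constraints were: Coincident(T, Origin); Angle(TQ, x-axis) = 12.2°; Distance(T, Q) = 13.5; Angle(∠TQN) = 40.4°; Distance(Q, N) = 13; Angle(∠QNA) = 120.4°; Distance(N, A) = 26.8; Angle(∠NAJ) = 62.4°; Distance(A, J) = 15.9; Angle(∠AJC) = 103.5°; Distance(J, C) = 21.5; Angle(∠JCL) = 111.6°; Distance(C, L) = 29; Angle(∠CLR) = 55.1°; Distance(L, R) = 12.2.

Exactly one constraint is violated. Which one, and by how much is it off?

Distance(L, R) = 12.2 — off by 3.50.

T = (0.00, 0.00) ✓; TQ at 12.20° ✓; |TQ| = 13.50 ✓; ∠TQN = 40.40° ✓; |QN| = 13.00 ✓; ∠QNA = 120.4° ✓; |NA| = 26.80 ✓; ∠NAJ = 62.40° ✓; |AJ| = 15.90 ✓; ∠AJC = 103.5° ✓; |JC| = 21.50 ✓; ∠JCL = 111.6° ✓; |CL| = 29.00 ✓; ∠CLR = 55.10° ✓; |LR| = 8.700 ✗.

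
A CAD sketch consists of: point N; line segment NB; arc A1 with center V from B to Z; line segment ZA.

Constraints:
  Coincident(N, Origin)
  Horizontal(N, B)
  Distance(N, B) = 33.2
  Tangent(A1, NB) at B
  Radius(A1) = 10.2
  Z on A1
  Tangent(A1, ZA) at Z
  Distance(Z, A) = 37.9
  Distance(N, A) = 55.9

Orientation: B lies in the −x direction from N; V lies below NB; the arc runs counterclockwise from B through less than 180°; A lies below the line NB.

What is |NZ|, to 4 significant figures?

44.87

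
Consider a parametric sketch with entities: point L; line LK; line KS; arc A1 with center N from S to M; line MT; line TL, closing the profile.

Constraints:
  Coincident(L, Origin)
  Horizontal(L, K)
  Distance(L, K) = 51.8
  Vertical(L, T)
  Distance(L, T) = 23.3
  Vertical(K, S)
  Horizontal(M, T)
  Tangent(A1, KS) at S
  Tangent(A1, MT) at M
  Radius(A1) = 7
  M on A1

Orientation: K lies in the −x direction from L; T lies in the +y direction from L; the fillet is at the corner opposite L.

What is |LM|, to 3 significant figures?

50.5

L is at the origin; LK is horizontal with |LK| = 51.8 and K on the −x side, so K = (-51.8, 0.00). LT is vertical with |LT| = 23.3 and T on the +y side, so T = (0.00, 23.3). The virtual corner opposite L is at (-51.8, 23.3). A1 meets KS tangentially, so NS is at right angles to KS and since A1 is tangent to MT there, NM ⟂ MT, with radius 7.0, so the center N sits 7.0 in from both sides at N = (-44.8, 16.3). That places the tangent points at S = (-51.8, 16.3) on KS and M = (-44.8, 23.3) on MT. Then |LM| = |M − L| = 50.5.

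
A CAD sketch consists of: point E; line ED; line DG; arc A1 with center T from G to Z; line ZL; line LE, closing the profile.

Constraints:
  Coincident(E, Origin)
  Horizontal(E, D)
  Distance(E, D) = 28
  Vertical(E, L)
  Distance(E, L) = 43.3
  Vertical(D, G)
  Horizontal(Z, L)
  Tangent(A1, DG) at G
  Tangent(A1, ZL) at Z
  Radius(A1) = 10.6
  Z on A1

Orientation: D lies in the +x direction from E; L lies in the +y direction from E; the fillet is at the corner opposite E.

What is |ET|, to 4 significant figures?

37.04

E is at the origin; E and D share the same y with |ED| = 28.0 and D on the +x side, so D = (28.00, 0.000). E and L share the same x with |EL| = 43.3 and L on the +y side, so L = (0.000, 43.30). The virtual corner opposite E is at (28.00, 43.30). Tangency of A1 to DG means the radius TG is perpendicular to DG and A1 meets ZL tangentially, so TZ is at right angles to ZL, with radius 10.6, so the center T sits 10.6 in from both sides at T = (17.40, 32.70). Then |ET| = |T − E| = 37.04.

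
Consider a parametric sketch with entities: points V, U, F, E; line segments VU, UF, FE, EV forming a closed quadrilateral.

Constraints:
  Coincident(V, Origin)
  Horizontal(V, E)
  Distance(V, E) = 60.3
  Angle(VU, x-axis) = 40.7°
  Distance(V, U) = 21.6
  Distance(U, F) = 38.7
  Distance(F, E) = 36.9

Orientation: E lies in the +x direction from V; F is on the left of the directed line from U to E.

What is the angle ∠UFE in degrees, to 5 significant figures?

75.159°

V is at the origin; VE is horizontal with |VE| = 60.3 and E in +x, so E = (60.3, 0). VU runs at 40.7° with |VU| = 21.6, so U = (16.376, 14.085). F is determined by |UF| = 38.7 and |FE| = 36.9 together: it lies at the intersection of circle(U, 38.7) and circle(E, 36.9). With |UE| = 46.127, the foot of the radical line on UE is 24.539 from U and the perpendicular offset is √(38.7² − 24.539²) = 29.926. Taking the left-of-UE solution: F = (48.880, 35.089).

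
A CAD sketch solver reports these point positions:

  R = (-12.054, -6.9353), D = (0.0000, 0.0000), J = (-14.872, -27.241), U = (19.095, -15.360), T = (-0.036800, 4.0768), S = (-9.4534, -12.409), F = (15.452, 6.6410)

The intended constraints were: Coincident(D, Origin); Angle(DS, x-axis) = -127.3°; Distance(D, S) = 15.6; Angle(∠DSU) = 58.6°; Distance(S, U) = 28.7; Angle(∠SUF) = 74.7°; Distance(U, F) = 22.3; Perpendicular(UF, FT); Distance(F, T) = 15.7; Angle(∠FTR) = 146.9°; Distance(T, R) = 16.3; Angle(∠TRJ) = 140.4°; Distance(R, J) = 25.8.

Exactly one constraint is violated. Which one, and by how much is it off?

Distance(R, J) = 25.8 — off by 5.30.

D = (0.00, 0.00) ✓; DS at -127.3° ✓; |DS| = 15.60 ✓; ∠DSU = 58.60° ✓; |SU| = 28.70 ✓; ∠SUF = 74.70° ✓; |UF| = 22.30 ✓; ∠(UF, FT) = 90.00° ✓; |FT| = 15.70 ✓; ∠FTR = 146.9° ✓; |TR| = 16.30 ✓; ∠TRJ = 140.4° ✓; |RJ| = 20.50 ✗.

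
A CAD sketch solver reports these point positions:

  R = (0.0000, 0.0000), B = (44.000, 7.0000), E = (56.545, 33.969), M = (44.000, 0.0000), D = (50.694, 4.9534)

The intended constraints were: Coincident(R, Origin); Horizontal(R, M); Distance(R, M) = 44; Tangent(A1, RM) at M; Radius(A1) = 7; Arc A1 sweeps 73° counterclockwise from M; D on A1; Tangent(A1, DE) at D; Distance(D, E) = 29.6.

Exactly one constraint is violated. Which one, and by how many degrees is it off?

Tangent(A1, DE) at D — off by 5.60°.

R = (0.00, 0.00) ✓; R.y = 0.00, M.y = 0.00 ✓; |RM| = 44.00 ✓; ∠(BM, MR) = 90.00° ✓; |BM| = 7.000 ✓; bearing(B→D) − bearing(B→M) = 73.00° ✓; |BD| = 7.000 ✓; ∠(BD, DE) = 84.40° ✗; |DE| = 29.60 ✓.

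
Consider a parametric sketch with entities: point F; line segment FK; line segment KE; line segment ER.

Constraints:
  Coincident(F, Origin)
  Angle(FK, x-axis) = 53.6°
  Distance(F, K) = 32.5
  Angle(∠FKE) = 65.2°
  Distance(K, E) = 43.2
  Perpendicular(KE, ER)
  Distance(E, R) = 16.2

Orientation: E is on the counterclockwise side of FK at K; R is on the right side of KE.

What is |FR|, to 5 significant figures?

54.433

∠FKE = 65.2°, so KE runs at 53.6° + (180° − 65.2°) = 168.40° from the x-axis; with |KE| = 43.2, E = K + 43.2·(cos 168.40°, sin 168.40°) = (-23.032, 34.846). KE ⟂ ER; with |ER| = 16.2 on the right of KE, R = E + 16.2·(0.20108, 0.97958) = (-19.774, 50.715). Then |FR| = |R − F| = 54.433.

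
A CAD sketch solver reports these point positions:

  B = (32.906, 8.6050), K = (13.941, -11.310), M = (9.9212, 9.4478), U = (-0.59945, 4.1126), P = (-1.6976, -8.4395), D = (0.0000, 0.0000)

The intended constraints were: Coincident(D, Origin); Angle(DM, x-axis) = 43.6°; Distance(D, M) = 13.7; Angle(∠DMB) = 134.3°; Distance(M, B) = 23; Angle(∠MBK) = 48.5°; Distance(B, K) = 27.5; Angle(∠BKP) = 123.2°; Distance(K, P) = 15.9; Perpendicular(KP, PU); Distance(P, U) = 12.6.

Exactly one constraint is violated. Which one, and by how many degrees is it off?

Perpendicular(KP, PU) — off by 5.40°.

D = (0.00, 0.00) ✓; DM at 43.60° ✓; |DM| = 13.70 ✓; ∠DMB = 134.3° ✓; |MB| = 23.00 ✓; ∠MBK = 48.50° ✓; |BK| = 27.50 ✓; ∠BKP = 123.2° ✓; |KP| = 15.90 ✓; ∠(KP, PU) = 84.60° ✗; |PU| = 12.60 ✓.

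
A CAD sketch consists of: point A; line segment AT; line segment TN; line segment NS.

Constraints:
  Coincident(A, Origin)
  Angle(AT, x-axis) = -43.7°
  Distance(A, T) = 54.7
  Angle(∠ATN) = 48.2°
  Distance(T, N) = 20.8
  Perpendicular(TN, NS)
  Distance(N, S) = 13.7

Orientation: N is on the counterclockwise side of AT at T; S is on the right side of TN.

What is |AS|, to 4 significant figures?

56.68

A is at the origin; AT runs at -43.7° with length 54.7, so T = 54.7·(cos -43.7°, sin -43.7°) = (39.55, -37.79). ∠ATN = 48.2°, so TN runs at -43.7° + (180° − 48.2°) = 88.10° from the x-axis; with |TN| = 20.8, N = T + 20.8·(cos 88.10°, sin 88.10°) = (40.24, -17.00). TN is perpendicular to NS; with |NS| = 13.7 on the right of TN, S = N + 13.7·(0.9995, -0.03316) = (53.93, -17.46). Then |AS| = |S − A| = 56.68.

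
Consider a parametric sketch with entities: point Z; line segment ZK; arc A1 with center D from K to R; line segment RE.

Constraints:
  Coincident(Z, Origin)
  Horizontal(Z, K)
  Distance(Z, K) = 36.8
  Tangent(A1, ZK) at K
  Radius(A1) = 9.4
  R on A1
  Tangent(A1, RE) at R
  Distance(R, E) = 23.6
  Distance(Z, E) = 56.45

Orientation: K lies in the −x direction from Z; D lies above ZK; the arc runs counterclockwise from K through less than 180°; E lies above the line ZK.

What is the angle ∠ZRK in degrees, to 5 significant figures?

86.188°

Z is at the origin; Z and K share the same y with |ZK| = 36.8 and K on the −x side, so K = (-36.800, 0.0000). The tangent condition forces DK to be normal to ZK, so D = K + (0, 9.4) = (-36.800, 9.4000). Since DR ⟂ RE (tangency), |DE| = √(9.4² + 23.6²) = 25.403 regardless of where R sits on A1. So E lies on both circle(Z, 56.45) and circle(D, 25.403); the above-ZK intersection is E = (-45.645, 33.214). R is the foot of the tangent from E: R = (-29.825, 15.701).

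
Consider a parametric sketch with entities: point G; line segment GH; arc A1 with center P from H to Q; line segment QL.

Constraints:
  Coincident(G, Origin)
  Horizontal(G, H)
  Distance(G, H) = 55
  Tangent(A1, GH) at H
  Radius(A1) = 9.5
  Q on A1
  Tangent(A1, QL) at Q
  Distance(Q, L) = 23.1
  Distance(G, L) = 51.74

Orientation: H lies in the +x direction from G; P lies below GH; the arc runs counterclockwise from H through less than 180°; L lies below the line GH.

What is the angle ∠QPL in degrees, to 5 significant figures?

67.645°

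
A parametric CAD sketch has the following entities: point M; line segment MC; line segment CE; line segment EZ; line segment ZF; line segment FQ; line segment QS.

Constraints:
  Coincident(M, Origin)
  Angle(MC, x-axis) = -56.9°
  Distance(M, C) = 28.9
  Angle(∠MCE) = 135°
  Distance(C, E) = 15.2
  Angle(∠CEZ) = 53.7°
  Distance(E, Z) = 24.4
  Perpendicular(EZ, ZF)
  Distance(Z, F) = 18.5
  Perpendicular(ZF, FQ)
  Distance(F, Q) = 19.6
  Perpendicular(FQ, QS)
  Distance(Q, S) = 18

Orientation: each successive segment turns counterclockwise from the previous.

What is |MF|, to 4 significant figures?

13.30

M is at the origin; MC runs at -56.9° with length 28.9, so C = (15.78, -24.21). ∠MCE = 135.0° gives CE at -11.90° from the x-axis; with |CE| = 15.2, E = (30.66, -27.34). ∠CEZ = 53.7° gives EZ at 114.4° from the x-axis; with |EZ| = 24.4, Z = (20.58, -5.124). The perpendicularity gives ZF at right angles to EZ, so ZF runs at -155.6°; with |ZF| = 18.5, F = (3.728, -12.77). Then |MF| = |F − M| = 13.30.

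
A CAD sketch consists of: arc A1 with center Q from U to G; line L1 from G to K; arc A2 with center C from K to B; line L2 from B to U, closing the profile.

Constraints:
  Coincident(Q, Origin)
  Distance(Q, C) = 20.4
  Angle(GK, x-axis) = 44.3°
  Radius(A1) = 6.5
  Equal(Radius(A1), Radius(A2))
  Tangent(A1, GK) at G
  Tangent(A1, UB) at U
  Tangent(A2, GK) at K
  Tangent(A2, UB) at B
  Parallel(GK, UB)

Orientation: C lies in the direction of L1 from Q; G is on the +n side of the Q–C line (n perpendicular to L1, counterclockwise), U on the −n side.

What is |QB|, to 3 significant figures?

21.4

The slot axis is L1's direction at 44.3°, so u = (cos 44.3°, sin 44.3°) = (0.716, 0.698) and n = (−sin 44.3°, cos 44.3°) = (-0.698, 0.716). Q is at the origin and C lies 20.4 along u from Q, so C = 20.4·u = (14.6, 14.2). Tangency of A1 to both parallel lines with radius 6.5 puts G and U at Q ± 6.5·n: G = (-4.54, 4.65), U = (4.54, -4.65). Equal radii place K and B the same way about C: K = C + 6.5·n = (10.1, 18.9), B = C − 6.5·n = (19.1, 9.60). Then |QB| = |B − Q| = 21.4.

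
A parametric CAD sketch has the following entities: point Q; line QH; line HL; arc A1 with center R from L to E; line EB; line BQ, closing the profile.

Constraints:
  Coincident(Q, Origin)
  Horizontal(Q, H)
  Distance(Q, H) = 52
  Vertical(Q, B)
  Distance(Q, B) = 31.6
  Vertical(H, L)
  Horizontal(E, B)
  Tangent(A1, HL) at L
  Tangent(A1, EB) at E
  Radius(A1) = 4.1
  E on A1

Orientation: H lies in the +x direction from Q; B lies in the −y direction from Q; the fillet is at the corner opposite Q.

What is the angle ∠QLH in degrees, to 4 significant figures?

62.13°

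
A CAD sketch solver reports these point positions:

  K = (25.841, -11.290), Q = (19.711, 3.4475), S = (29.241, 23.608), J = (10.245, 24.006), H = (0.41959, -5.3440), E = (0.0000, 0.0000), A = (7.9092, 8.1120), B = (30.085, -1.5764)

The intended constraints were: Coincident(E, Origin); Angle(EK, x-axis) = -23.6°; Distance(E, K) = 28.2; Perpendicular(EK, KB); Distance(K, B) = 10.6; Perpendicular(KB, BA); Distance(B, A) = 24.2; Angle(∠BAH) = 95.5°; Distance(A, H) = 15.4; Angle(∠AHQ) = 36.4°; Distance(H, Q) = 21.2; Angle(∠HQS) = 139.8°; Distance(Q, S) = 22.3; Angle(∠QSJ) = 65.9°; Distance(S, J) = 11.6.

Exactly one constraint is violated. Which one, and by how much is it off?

Distance(S, J) = 11.6 — off by 7.40.

E = (0.00, 0.00) ✓; EK at -23.60° ✓; |EK| = 28.20 ✓; ∠(EK, KB) = 90.00° ✓; |KB| = 10.60 ✓; ∠(KB, BA) = 90.00° ✓; |BA| = 24.20 ✓; ∠BAH = 95.50° ✓; |AH| = 15.40 ✓; ∠AHQ = 36.40° ✓; |HQ| = 21.20 ✓; ∠HQS = 139.8° ✓; |QS| = 22.30 ✓; ∠QSJ = 65.90° ✓; |SJ| = 19.00 ✗.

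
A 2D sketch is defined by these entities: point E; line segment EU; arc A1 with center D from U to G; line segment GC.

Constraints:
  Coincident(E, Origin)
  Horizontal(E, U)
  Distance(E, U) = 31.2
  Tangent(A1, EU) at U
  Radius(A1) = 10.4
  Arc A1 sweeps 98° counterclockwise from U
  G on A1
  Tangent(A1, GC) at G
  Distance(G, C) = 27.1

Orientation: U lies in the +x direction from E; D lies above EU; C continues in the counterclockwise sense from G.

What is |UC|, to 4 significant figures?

39.23

On A1, U sits at bearing -90° from D; a 98° counterclockwise sweep puts G at bearing 8°, so G = D + 10.4·(cos 8°, sin 8°) = (41.50, 11.85). The tangent condition forces DG to be normal to GC, so GC runs along (−sin 8°, cos 8°); with |GC| = 27.1, C = (37.73, 38.68). Then |UC| = |C − U| = 39.23.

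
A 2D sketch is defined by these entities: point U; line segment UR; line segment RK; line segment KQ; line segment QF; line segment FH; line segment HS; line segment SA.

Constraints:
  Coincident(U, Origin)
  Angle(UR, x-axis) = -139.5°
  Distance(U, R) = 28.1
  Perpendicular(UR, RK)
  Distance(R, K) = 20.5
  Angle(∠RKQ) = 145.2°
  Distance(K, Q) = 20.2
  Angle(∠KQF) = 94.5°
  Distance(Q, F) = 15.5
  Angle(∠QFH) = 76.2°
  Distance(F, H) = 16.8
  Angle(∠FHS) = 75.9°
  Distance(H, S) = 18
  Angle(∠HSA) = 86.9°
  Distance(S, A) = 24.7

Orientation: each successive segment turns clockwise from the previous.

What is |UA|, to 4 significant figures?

44.44

U is at the origin; UR runs at -139.5° with length 28.1, so R = (-21.37, -18.25). The perpendicularity gives RK at right angles to UR, so RK runs at 130.5°; with |RK| = 20.5, K = (-34.68, -2.661). ∠RKQ = 145.2° gives KQ at 95.70° from the x-axis; with |KQ| = 20.2, Q = (-36.69, 17.44). ∠KQF = 94.5° gives QF at 10.20° from the x-axis; with |QF| = 15.5, F = (-21.43, 20.18). ∠QFH = 76.2° gives FH at -93.60° from the x-axis; with |FH| = 16.8, H = (-22.49, 3.417). ∠FHS = 75.9° gives HS at 162.3° from the x-axis; with |HS| = 18.0, S = (-39.64, 8.890). ∠HSA = 86.9° gives SA at 69.20° from the x-axis; with |SA| = 24.7, A = (-30.86, 31.98). Then |UA| = |A − U| = 44.44.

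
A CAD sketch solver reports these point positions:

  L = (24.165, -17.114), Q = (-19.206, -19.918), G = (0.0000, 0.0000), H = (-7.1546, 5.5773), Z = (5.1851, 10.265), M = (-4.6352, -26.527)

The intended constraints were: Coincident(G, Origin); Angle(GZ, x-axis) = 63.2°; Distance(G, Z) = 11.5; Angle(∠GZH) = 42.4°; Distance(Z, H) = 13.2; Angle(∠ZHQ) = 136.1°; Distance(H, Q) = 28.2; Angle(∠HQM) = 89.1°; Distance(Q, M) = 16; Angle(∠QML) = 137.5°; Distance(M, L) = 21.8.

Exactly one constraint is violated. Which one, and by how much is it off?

Distance(M, L) = 21.8 — off by 8.50.

G = (0.00, 0.00) ✓; GZ at 63.20° ✓; |GZ| = 11.50 ✓; ∠GZH = 42.40° ✓; |ZH| = 13.20 ✓; ∠ZHQ = 136.1° ✓; |HQ| = 28.20 ✓; ∠HQM = 89.10° ✓; |QM| = 16.00 ✓; ∠QML = 137.5° ✓; |ML| = 30.30 ✗.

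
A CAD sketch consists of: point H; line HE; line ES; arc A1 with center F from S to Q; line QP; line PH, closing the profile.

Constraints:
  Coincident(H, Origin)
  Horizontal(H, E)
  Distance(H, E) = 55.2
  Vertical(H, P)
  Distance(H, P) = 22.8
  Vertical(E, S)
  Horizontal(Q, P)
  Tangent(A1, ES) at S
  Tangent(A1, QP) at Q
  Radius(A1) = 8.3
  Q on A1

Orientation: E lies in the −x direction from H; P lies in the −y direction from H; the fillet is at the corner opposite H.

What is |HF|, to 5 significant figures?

49.090

H and P share the same x with |HP| = 22.8 and P on the −y side, so P = (0.0000, -22.800). The virtual corner opposite H is at (-55.200, -22.800). The tangent condition forces FS to be normal to ES and tangency of A1 to QP means the radius FQ is perpendicular to QP, with radius 8.3, so the center F sits 8.3 in from both sides at F = (-46.900, -14.500). Then |HF| = |F − H| = 49.090.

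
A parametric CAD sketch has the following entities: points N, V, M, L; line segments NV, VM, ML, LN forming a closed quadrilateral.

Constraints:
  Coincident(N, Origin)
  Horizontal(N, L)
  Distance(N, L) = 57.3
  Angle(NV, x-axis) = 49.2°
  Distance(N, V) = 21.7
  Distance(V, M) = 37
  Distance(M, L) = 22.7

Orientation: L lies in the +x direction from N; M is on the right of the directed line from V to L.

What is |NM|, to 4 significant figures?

39.80

Checks: |VM| = 37.00 ✓; |ML| = 22.70 ✓.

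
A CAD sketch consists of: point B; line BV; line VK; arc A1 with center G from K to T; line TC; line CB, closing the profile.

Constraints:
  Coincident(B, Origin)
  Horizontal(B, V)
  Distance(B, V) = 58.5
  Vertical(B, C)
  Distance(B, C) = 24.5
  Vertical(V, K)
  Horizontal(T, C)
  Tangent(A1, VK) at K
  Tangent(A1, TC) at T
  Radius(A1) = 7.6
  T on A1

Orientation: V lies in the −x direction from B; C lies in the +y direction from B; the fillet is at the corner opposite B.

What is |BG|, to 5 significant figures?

53.632

BC is vertical with |BC| = 24.5 and C on the +y side, so C = (0.0000, 24.500). The virtual corner opposite B is at (-58.500, 24.500). A1 meets VK tangentially, so GK is at right angles to VK and since A1 is tangent to TC there, GT ⟂ TC, with radius 7.6, so the center G sits 7.6 in from both sides at G = (-50.900, 16.900). Then |BG| = |G − B| = 53.632.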